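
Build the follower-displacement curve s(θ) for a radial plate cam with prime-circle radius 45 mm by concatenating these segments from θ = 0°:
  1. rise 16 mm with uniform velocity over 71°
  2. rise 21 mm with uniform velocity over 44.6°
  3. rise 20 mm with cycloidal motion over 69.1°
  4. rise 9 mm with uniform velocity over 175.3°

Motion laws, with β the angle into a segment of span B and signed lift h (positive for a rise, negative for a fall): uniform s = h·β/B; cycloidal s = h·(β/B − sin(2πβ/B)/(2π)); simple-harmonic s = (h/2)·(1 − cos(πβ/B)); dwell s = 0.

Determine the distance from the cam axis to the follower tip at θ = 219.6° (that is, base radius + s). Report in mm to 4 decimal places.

seg 1 [0°–71°] uniform, h=16: full span → s += 16 → s = 16.0000
seg 2 [71°–115.6°] uniform, h=21: full span → s += 21 → s = 37.0000
seg 3 [115.6°–184.7°] cycloidal, h=20: full span → s += 20 → s = 57.0000
seg 4 [184.7°–360°] uniform, h=9: θ=219.6° here. β=34.9, B=175.3. 9·34.9/175.3 = 1.7918 → s = 58.7918
radial distance = base radius + s = 45 + 58.7918 = 103.7918

103.7918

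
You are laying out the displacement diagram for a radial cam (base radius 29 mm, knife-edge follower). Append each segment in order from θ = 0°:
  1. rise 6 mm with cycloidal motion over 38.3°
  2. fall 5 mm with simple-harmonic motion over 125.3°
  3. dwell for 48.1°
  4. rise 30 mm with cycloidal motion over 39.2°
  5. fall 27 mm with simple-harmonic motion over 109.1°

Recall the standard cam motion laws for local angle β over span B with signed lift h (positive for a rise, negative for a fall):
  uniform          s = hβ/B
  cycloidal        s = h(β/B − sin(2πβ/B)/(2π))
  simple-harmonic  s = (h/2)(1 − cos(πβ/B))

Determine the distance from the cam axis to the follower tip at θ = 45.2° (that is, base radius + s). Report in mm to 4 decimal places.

seg 1 [0°–38.3°] cycloidal, h=6: full span → s += 6 → s = 6.0000
seg 2 [38.3°–163.6°] simple-harmonic, h=-5: θ=45.2° here. β=6.9, B=125.3. -5/2·(1 − cos(π·0.0551)) = -0.0373 → s = 5.9627
radial distance = base radius + s = 29 + 5.9627 = 34.9627

34.9627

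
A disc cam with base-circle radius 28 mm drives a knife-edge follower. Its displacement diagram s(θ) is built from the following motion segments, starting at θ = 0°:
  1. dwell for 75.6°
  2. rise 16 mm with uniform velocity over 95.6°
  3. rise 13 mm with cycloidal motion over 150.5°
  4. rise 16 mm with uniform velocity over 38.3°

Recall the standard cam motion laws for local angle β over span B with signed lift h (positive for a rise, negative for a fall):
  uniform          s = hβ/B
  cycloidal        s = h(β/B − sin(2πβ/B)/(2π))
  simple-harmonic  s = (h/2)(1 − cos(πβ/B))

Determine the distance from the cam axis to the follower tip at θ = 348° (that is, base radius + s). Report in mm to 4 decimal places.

seg 1 [0°–75.6°] dwell: s stays 0.0000
seg 2 [75.6°–171.2°] uniform, h=16: full span → s += 16 → s = 16.0000
seg 3 [171.2°–321.7°] cycloidal, h=13: full span → s += 13 → s = 29.0000
seg 4 [321.7°–360°] uniform, h=16: θ=348° here. β=26.3, B=38.3. 16·26.3/38.3 = 10.9869 → s = 39.9869
radial distance = base radius + s = 28 + 39.9869 = 67.9869

67.9869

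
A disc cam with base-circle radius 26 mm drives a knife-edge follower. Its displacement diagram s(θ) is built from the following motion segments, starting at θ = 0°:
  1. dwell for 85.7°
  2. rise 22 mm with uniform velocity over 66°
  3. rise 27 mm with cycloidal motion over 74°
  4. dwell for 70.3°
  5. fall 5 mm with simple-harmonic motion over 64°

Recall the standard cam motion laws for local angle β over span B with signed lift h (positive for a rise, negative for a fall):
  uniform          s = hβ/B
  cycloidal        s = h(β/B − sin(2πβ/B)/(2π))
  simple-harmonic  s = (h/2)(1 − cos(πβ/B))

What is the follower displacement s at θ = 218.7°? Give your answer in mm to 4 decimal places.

seg 1 [0°–85.7°] dwell: s stays 0.0000
seg 2 [85.7°–151.7°] uniform, h=22: full span → s += 22 → s = 22.0000
seg 3 [151.7°–225.7°] cycloidal, h=27: θ=218.7° here. β=67, B=74. 27·(0.9054 − sin(2π·0.9054)/(2π)) = 26.8523 → s = 48.8523

48.8523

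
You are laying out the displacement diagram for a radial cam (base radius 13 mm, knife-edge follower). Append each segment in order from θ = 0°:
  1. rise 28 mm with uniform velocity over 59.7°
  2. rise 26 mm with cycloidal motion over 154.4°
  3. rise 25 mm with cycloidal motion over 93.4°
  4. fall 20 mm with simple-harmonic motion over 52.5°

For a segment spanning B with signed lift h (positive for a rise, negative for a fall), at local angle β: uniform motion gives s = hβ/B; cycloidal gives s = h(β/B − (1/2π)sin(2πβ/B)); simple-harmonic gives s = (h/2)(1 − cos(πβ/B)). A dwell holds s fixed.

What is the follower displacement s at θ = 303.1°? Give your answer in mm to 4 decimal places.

seg 1 [0°–59.7°] uniform, h=28: full span → s += 28 → s = 28.0000
seg 2 [59.7°–214.1°] cycloidal, h=26: full span → s += 26 → s = 54.0000
seg 3 [214.1°–307.5°] cycloidal, h=25: θ=303.1° here. β=89, B=93.4. 25·(0.9529 − sin(2π·0.9529)/(2π)) = 24.9829 → s = 78.9829

78.9829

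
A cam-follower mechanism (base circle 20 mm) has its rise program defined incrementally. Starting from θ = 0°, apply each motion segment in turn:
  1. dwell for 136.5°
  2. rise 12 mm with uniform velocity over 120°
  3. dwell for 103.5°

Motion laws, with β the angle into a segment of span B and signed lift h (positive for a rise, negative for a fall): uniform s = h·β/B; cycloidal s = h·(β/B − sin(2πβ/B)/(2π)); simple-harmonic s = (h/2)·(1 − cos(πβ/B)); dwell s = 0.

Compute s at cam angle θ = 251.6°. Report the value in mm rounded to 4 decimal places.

seg 1 [0°–136.5°] dwell: s stays 0.0000
seg 2 [136.5°–256.5°] uniform, h=12: θ=251.6° here. β=115.1, B=120. 12·115.1/120 = 11.5100 → s = 11.5100

11.5100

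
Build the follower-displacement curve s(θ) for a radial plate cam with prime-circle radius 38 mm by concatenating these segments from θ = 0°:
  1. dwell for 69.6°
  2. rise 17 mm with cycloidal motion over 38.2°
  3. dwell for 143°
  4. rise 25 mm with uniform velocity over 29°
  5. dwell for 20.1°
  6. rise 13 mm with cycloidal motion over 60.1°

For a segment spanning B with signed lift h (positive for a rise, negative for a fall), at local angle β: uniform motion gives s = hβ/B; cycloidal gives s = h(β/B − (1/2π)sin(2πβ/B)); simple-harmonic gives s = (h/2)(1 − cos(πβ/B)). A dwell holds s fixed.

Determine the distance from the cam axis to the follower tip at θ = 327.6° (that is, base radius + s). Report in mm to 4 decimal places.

seg 1 [0°–69.6°] dwell: s stays 0.0000
seg 2 [69.6°–107.8°] cycloidal, h=17: full span → s += 17 → s = 17.0000
seg 3 [107.8°–250.8°] dwell: s stays 17.0000
seg 4 [250.8°–279.8°] uniform, h=25: full span → s += 25 → s = 42.0000
seg 5 [279.8°–299.9°] dwell: s stays 42.0000
seg 6 [299.9°–360°] cycloidal, h=13: θ=327.6° here. β=27.7, B=60.1. 13·(0.4609 − sin(2π·0.4609)/(2π)) = 5.4885 → s = 47.4885
radial distance = base radius + s = 38 + 47.4885 = 85.4885

85.4885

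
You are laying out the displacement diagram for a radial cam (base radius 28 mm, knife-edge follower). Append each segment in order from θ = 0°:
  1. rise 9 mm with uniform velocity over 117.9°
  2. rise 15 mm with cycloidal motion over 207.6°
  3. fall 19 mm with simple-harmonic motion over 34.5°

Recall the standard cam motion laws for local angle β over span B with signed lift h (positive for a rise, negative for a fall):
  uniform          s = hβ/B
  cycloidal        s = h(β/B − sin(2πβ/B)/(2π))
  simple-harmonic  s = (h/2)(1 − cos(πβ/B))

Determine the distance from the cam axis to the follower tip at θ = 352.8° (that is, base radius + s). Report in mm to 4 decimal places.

seg 1 [0°–117.9°] uniform, h=9: full span → s += 9 → s = 9.0000
seg 2 [117.9°–325.5°] cycloidal, h=15: full span → s += 15 → s = 24.0000
seg 3 [325.5°–360°] simple-harmonic, h=-19: θ=352.8° here. β=27.3, B=34.5. -19/2·(1 − cos(π·0.7913)) = -17.0303 → s = 6.9697
radial distance = base radius + s = 28 + 6.9697 = 34.9697

34.9697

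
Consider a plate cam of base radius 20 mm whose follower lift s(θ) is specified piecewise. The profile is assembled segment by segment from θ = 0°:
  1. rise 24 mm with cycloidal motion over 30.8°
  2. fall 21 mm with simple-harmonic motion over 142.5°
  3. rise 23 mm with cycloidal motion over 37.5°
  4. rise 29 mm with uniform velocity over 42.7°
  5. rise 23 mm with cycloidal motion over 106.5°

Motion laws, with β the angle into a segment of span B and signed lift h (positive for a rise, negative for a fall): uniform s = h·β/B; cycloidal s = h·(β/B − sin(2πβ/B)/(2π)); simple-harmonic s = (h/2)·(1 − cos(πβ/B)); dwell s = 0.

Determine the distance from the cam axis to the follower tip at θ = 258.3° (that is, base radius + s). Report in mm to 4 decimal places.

seg 1 [0°–30.8°] cycloidal, h=24: full span → s += 24 → s = 24.0000
seg 2 [30.8°–173.3°] simple-harmonic, h=-21: full span → s += -21 → s = 3.0000
seg 3 [173.3°–210.8°] cycloidal, h=23: full span → s += 23 → s = 26.0000
seg 4 [210.8°–253.5°] uniform, h=29: full span → s += 29 → s = 55.0000
seg 5 [253.5°–360°] cycloidal, h=23: θ=258.3° here. β=4.8, B=106.5. 23·(0.0451 − sin(2π·0.0451)/(2π)) = 0.0138 → s = 55.0138
radial distance = base radius + s = 20 + 55.0138 = 75.0138

75.0138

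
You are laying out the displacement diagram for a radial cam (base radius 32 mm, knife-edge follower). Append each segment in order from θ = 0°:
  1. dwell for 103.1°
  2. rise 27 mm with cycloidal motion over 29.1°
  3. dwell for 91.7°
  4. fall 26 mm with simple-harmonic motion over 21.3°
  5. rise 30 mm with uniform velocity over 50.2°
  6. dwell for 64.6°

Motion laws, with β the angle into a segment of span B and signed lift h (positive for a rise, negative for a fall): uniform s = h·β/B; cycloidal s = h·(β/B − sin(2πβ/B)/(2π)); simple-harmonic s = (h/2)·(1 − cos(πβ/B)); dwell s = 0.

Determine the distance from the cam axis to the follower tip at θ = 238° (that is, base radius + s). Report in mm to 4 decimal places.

seg 1 [0°–103.1°] dwell: s stays 0.0000
seg 2 [103.1°–132.2°] cycloidal, h=27: full span → s += 27 → s = 27.0000
seg 3 [132.2°–223.9°] dwell: s stays 27.0000
seg 4 [223.9°–245.2°] simple-harmonic, h=-26: θ=238° here. β=14.1, B=21.3. -26/2·(1 − cos(π·0.6620)) = -19.3332 → s = 7.6668
radial distance = base radius + s = 32 + 7.6668 = 39.6668

39.6668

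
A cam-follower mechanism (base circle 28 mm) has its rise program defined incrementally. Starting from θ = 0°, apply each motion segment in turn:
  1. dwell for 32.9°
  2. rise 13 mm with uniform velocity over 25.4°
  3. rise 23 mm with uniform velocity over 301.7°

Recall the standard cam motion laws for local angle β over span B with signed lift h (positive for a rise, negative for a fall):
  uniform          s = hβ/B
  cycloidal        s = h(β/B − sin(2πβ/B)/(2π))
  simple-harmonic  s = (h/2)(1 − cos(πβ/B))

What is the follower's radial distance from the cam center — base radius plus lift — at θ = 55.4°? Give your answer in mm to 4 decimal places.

seg 1 [0°–32.9°] dwell: s stays 0.0000
seg 2 [32.9°–58.3°] uniform, h=13: θ=55.4° here. β=22.5, B=25.4. 13·22.5/25.4 = 11.5157 → s = 11.5157
radial distance = base radius + s = 28 + 11.5157 = 39.5157

39.5157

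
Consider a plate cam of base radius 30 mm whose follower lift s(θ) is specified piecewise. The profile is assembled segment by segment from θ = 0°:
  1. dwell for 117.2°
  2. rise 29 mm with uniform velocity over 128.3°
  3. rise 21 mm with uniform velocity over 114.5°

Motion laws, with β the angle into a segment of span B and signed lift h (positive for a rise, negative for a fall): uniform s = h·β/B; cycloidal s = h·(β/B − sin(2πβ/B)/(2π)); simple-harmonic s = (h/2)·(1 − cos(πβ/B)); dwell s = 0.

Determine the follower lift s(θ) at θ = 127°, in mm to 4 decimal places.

seg 1 [0°–117.2°] dwell: s stays 0.0000
seg 2 [117.2°–245.5°] uniform, h=29: θ=127° here. β=9.8, B=128.3. 29·9.8/128.3 = 2.2151 → s = 2.2151

2.2151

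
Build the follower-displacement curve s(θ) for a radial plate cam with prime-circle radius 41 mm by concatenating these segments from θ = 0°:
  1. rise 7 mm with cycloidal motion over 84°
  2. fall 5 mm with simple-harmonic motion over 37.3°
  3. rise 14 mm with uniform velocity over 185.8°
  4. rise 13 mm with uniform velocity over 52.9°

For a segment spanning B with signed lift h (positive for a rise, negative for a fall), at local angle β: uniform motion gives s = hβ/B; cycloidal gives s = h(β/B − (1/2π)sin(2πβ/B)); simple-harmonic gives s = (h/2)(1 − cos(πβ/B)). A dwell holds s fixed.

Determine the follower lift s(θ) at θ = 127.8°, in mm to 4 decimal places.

seg 1 [0°–84°] cycloidal, h=7: full span → s += 7 → s = 7.0000
seg 2 [84°–121.3°] simple-harmonic, h=-5: full span → s += -5 → s = 2.0000
seg 3 [121.3°–307.1°] uniform, h=14: θ=127.8° here. β=6.5, B=185.8. 14·6.5/185.8 = 0.4898 → s = 2.4898

2.4898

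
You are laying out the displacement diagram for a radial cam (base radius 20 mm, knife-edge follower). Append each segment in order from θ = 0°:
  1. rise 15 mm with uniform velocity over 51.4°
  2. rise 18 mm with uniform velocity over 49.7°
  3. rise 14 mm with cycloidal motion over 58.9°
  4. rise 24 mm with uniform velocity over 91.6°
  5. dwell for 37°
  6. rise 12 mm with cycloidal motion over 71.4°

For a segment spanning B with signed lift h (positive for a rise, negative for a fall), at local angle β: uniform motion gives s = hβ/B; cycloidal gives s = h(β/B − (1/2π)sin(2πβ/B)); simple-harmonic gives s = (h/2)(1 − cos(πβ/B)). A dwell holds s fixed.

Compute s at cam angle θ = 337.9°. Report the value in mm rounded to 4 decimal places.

seg 1 [0°–51.4°] uniform, h=15: full span → s += 15 → s = 15.0000
seg 2 [51.4°–101.1°] uniform, h=18: full span → s += 18 → s = 33.0000
seg 3 [101.1°–160°] cycloidal, h=14: full span → s += 14 → s = 47.0000
seg 4 [160°–251.6°] uniform, h=24: full span → s += 24 → s = 71.0000
seg 5 [251.6°–288.6°] dwell: s stays 71.0000
seg 6 [288.6°–360°] cycloidal, h=12: θ=337.9° here. β=49.3, B=71.4. 12·(0.6905 − sin(2π·0.6905)/(2π)) = 10.0636 → s = 81.0636

81.0636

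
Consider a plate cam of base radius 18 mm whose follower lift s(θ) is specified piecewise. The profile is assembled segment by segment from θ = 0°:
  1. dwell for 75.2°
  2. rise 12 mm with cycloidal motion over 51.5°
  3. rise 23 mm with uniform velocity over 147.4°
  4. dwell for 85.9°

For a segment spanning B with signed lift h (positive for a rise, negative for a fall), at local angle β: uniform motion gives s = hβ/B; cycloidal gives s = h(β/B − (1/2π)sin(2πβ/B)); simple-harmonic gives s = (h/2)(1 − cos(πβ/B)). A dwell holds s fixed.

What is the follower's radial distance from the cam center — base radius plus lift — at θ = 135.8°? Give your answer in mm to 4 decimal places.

seg 1 [0°–75.2°] dwell: s stays 0.0000
seg 2 [75.2°–126.7°] cycloidal, h=12: full span → s += 12 → s = 12.0000
seg 3 [126.7°–274.1°] uniform, h=23: θ=135.8° here. β=9.1, B=147.4. 23·9.1/147.4 = 1.4199 → s = 13.4199
radial distance = base radius + s = 18 + 13.4199 = 31.4199

31.4199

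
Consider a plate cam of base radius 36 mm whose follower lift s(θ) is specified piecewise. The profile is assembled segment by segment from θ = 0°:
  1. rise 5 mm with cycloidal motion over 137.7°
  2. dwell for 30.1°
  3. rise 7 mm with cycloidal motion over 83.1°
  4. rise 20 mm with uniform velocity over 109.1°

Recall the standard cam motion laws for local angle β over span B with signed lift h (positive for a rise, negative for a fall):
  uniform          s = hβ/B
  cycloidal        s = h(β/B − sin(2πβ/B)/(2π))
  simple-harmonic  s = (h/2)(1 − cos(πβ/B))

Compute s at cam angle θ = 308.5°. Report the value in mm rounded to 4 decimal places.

seg 1 [0°–137.7°] cycloidal, h=5: full span → s += 5 → s = 5.0000
seg 2 [137.7°–167.8°] dwell: s stays 5.0000
seg 3 [167.8°–250.9°] cycloidal, h=7: full span → s += 7 → s = 12.0000
seg 4 [250.9°–360°] uniform, h=20: θ=308.5° here. β=57.6, B=109.1. 20·57.6/109.1 = 10.5591 → s = 22.5591

22.5591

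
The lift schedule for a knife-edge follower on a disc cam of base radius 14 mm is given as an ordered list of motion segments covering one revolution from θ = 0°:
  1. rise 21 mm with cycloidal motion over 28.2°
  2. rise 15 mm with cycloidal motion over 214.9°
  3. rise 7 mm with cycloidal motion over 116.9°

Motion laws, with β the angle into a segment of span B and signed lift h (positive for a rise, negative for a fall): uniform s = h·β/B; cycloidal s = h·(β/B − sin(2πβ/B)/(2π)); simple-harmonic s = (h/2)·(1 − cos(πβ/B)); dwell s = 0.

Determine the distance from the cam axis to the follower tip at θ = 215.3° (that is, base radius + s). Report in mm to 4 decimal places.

seg 1 [0°–28.2°] cycloidal, h=21: full span → s += 21 → s = 21.0000
seg 2 [28.2°–243.1°] cycloidal, h=15: θ=215.3° here. β=187.1, B=214.9. 15·(0.8706 − sin(2π·0.8706)/(2π)) = 14.7933 → s = 35.7933
radial distance = base radius + s = 14 + 35.7933 = 49.7933

49.7933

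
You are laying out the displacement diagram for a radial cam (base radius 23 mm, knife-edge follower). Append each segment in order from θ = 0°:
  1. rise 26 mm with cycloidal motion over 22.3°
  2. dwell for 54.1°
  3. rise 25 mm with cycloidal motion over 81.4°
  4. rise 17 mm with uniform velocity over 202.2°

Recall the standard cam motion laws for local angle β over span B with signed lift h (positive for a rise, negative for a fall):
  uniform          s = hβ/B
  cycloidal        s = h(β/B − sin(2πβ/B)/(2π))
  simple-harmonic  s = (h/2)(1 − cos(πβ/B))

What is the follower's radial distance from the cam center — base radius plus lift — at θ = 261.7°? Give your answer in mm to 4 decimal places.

seg 1 [0°–22.3°] cycloidal, h=26: full span → s += 26 → s = 26.0000
seg 2 [22.3°–76.4°] dwell: s stays 26.0000
seg 3 [76.4°–157.8°] cycloidal, h=25: full span → s += 25 → s = 51.0000
seg 4 [157.8°–360°] uniform, h=17: θ=261.7° here. β=103.9, B=202.2. 17·103.9/202.2 = 8.7354 → s = 59.7354
radial distance = base radius + s = 23 + 59.7354 = 82.7354

82.7354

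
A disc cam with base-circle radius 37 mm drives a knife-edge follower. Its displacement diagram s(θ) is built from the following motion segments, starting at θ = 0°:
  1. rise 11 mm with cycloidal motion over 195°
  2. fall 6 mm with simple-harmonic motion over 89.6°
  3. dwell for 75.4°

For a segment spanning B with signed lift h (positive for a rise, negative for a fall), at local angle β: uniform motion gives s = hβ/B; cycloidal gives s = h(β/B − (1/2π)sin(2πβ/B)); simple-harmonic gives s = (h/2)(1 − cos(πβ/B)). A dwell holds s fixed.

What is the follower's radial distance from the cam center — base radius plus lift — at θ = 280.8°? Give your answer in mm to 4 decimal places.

seg 1 [0°–195°] cycloidal, h=11: full span → s += 11 → s = 11.0000
seg 2 [195°–284.6°] simple-harmonic, h=-6: θ=280.8° here. β=85.8, B=89.6. -6/2·(1 − cos(π·0.9576)) = -5.9734 → s = 5.0266
radial distance = base radius + s = 37 + 5.0266 = 42.0266

42.0266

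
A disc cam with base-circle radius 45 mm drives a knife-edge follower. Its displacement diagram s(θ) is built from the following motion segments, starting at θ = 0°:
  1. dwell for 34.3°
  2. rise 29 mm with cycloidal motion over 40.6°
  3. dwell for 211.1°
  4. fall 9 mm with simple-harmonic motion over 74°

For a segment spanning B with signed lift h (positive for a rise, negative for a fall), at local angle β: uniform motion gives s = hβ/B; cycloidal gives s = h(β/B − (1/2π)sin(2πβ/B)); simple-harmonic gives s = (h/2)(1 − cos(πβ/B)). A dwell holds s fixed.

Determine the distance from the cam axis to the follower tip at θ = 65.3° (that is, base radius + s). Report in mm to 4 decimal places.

seg 1 [0°–34.3°] dwell: s stays 0.0000
seg 2 [34.3°–74.9°] cycloidal, h=29: θ=65.3° here. β=31, B=40.6. 29·(0.7635 − sin(2π·0.7635)/(2π)) = 26.7416 → s = 26.7416
radial distance = base radius + s = 45 + 26.7416 = 71.7416

71.7416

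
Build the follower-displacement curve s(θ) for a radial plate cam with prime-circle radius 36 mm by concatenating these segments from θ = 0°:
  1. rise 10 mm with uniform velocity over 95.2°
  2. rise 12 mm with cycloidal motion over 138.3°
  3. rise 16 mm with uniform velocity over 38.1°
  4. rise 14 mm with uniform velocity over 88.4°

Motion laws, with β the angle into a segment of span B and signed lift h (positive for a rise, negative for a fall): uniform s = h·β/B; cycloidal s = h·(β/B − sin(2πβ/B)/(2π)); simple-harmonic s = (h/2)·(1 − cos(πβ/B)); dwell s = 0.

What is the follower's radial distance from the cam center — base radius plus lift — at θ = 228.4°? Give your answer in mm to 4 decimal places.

seg 1 [0°–95.2°] uniform, h=10: full span → s += 10 → s = 10.0000
seg 2 [95.2°–233.5°] cycloidal, h=12: θ=228.4° here. β=133.2, B=138.3. 12·(0.9631 − sin(2π·0.9631)/(2π)) = 11.9961 → s = 21.9961
radial distance = base radius + s = 36 + 21.9961 = 57.9961

57.9961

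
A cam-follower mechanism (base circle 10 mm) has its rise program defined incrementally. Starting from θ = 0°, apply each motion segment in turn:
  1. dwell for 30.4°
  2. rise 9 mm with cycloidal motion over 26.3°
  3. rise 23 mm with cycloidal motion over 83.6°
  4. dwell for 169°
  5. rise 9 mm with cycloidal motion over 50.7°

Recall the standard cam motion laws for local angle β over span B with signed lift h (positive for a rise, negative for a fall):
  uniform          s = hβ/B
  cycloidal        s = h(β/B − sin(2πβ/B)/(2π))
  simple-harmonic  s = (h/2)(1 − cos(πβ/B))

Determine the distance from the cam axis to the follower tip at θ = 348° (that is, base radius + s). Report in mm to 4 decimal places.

seg 1 [0°–30.4°] dwell: s stays 0.0000
seg 2 [30.4°–56.7°] cycloidal, h=9: full span → s += 9 → s = 9.0000
seg 3 [56.7°–140.3°] cycloidal, h=23: full span → s += 23 → s = 32.0000
seg 4 [140.3°–309.3°] dwell: s stays 32.0000
seg 5 [309.3°–360°] cycloidal, h=9: θ=348° here. β=38.7, B=50.7. 9·(0.7633 − sin(2π·0.7633)/(2π)) = 8.2972 → s = 40.2972
radial distance = base radius + s = 10 + 40.2972 = 50.2972

50.2972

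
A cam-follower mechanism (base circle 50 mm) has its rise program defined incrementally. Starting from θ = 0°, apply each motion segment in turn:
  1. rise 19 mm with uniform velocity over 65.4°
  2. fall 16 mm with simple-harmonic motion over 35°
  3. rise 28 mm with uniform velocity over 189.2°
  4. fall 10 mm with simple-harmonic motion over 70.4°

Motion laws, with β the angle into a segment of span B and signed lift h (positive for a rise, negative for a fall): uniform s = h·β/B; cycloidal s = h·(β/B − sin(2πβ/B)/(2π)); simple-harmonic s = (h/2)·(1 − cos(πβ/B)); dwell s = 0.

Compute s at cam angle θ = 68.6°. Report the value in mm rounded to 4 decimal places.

seg 1 [0°–65.4°] uniform, h=19: full span → s += 19 → s = 19.0000
seg 2 [65.4°–100.4°] simple-harmonic, h=-16: θ=68.6° here. β=3.2, B=35. -16/2·(1 − cos(π·0.0914)) = -0.3277 → s = 18.6723

18.6723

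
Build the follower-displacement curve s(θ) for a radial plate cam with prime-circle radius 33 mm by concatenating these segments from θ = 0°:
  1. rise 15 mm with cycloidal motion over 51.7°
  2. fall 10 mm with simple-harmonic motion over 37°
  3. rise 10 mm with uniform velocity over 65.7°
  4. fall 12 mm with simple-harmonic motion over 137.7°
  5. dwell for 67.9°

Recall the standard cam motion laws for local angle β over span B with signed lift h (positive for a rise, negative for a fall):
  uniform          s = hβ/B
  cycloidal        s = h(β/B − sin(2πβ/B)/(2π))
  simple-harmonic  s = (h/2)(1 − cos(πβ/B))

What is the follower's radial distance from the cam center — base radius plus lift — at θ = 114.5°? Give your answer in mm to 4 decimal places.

seg 1 [0°–51.7°] cycloidal, h=15: full span → s += 15 → s = 15.0000
seg 2 [51.7°–88.7°] simple-harmonic, h=-10: full span → s += -10 → s = 5.0000
seg 3 [88.7°–154.4°] uniform, h=10: θ=114.5° here. β=25.8, B=65.7. 10·25.8/65.7 = 3.9269 → s = 8.9269
radial distance = base radius + s = 33 + 8.9269 = 41.9269

41.9269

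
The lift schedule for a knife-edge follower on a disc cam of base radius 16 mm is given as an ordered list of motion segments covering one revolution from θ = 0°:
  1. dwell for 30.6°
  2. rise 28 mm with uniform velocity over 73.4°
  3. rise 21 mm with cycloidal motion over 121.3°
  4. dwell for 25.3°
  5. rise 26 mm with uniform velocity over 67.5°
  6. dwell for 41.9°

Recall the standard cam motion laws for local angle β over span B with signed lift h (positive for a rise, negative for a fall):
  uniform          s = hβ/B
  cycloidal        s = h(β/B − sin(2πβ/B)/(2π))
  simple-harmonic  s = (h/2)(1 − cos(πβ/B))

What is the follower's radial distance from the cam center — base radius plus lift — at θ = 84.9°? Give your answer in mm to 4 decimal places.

seg 1 [0°–30.6°] dwell: s stays 0.0000
seg 2 [30.6°–104°] uniform, h=28: θ=84.9° here. β=54.3, B=73.4. 28·54.3/73.4 = 20.7139 → s = 20.7139
radial distance = base radius + s = 16 + 20.7139 = 36.7139

36.7139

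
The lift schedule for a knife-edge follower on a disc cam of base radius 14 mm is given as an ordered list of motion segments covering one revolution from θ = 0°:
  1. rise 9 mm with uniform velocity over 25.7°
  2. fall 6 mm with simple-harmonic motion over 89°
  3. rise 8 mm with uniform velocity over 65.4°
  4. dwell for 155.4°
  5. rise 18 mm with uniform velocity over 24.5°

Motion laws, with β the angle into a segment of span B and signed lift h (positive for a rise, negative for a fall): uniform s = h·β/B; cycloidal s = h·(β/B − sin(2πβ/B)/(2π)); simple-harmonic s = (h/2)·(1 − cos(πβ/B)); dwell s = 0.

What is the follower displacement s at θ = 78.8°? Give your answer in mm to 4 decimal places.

seg 1 [0°–25.7°] uniform, h=9: full span → s += 9 → s = 9.0000
seg 2 [25.7°–114.7°] simple-harmonic, h=-6: θ=78.8° here. β=53.1, B=89. -6/2·(1 − cos(π·0.5966)) = -3.8968 → s = 5.1032

5.1032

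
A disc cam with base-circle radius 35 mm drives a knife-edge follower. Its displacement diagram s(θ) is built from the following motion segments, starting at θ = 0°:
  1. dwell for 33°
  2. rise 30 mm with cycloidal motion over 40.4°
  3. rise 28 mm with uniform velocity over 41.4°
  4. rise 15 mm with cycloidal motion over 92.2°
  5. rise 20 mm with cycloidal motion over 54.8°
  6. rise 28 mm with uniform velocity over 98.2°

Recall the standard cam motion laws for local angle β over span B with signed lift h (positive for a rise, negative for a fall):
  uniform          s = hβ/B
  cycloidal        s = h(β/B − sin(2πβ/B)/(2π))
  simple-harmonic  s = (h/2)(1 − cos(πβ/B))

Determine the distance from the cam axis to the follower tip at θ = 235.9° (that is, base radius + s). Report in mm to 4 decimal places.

seg 1 [0°–33°] dwell: s stays 0.0000
seg 2 [33°–73.4°] cycloidal, h=30: full span → s += 30 → s = 30.0000
seg 3 [73.4°–114.8°] uniform, h=28: full span → s += 28 → s = 58.0000
seg 4 [114.8°–207°] cycloidal, h=15: full span → s += 15 → s = 73.0000
seg 5 [207°–261.8°] cycloidal, h=20: θ=235.9° here. β=28.9, B=54.8. 20·(0.5274 − sin(2π·0.5274)/(2π)) = 11.0922 → s = 84.0922
radial distance = base radius + s = 35 + 84.0922 = 119.0922

119.0922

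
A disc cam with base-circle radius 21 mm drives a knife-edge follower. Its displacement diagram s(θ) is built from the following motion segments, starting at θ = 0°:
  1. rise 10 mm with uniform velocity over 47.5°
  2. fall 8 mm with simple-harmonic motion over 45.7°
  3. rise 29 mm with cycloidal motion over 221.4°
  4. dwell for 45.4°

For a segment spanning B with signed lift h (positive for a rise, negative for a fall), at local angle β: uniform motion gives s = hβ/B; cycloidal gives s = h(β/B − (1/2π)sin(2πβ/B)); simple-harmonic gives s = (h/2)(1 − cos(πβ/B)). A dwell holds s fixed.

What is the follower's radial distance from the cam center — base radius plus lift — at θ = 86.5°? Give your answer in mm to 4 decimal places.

seg 1 [0°–47.5°] uniform, h=10: full span → s += 10 → s = 10.0000
seg 2 [47.5°–93.2°] simple-harmonic, h=-8: θ=86.5° here. β=39, B=45.7. -8/2·(1 − cos(π·0.8534)) = -7.5832 → s = 2.4168
radial distance = base radius + s = 21 + 2.4168 = 23.4168

23.4168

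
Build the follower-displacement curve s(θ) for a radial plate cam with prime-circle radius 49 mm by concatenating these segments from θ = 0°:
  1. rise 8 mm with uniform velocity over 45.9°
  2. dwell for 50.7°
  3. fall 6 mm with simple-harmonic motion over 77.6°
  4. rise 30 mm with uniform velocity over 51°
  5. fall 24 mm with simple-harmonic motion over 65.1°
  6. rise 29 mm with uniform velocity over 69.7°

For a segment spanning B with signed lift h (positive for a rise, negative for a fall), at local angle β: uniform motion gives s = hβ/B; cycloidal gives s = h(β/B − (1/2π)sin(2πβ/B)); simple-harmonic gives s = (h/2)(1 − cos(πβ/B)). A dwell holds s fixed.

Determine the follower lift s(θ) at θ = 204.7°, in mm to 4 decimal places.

seg 1 [0°–45.9°] uniform, h=8: full span → s += 8 → s = 8.0000
seg 2 [45.9°–96.6°] dwell: s stays 8.0000
seg 3 [96.6°–174.2°] simple-harmonic, h=-6: full span → s += -6 → s = 2.0000
seg 4 [174.2°–225.2°] uniform, h=30: θ=204.7° here. β=30.5, B=51. 30·30.5/51 = 17.9412 → s = 19.9412

19.9412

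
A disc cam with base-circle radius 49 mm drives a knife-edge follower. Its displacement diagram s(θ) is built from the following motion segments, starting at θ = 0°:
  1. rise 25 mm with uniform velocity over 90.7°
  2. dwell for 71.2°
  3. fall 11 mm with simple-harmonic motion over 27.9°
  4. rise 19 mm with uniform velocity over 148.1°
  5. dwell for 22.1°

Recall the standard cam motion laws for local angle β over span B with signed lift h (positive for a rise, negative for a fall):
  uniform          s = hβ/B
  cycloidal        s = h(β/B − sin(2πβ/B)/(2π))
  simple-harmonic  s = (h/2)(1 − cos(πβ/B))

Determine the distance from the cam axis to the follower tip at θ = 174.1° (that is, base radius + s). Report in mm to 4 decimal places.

seg 1 [0°–90.7°] uniform, h=25: full span → s += 25 → s = 25.0000
seg 2 [90.7°–161.9°] dwell: s stays 25.0000
seg 3 [161.9°–189.8°] simple-harmonic, h=-11: θ=174.1° here. β=12.2, B=27.9. -11/2·(1 − cos(π·0.4373)) = -4.4232 → s = 20.5768
radial distance = base radius + s = 49 + 20.5768 = 69.5768

69.5768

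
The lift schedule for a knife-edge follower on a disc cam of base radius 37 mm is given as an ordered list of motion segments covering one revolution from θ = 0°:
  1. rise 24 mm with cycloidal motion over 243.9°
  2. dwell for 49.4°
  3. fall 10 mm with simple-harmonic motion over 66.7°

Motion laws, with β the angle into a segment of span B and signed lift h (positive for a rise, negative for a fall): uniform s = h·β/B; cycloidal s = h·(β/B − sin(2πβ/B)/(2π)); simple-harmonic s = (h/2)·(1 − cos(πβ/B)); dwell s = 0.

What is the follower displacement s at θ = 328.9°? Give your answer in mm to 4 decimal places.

seg 1 [0°–243.9°] cycloidal, h=24: full span → s += 24 → s = 24.0000
seg 2 [243.9°–293.3°] dwell: s stays 24.0000
seg 3 [293.3°–360°] simple-harmonic, h=-10: θ=328.9° here. β=35.6, B=66.7. -10/2·(1 − cos(π·0.5337)) = -5.5289 → s = 18.4711

18.4711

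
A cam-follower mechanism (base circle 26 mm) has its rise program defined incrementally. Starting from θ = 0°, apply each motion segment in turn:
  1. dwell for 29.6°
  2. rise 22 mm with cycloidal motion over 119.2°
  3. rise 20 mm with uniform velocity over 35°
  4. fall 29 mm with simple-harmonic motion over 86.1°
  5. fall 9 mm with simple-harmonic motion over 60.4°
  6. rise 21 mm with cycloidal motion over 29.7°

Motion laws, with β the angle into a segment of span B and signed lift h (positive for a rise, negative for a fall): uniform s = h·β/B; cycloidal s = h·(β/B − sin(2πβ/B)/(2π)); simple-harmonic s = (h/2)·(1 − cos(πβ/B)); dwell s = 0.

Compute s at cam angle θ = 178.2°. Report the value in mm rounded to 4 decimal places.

seg 1 [0°–29.6°] dwell: s stays 0.0000
seg 2 [29.6°–148.8°] cycloidal, h=22: full span → s += 22 → s = 22.0000
seg 3 [148.8°–183.8°] uniform, h=20: θ=178.2° here. β=29.4, B=35. 20·29.4/35 = 16.8000 → s = 38.8000

38.8000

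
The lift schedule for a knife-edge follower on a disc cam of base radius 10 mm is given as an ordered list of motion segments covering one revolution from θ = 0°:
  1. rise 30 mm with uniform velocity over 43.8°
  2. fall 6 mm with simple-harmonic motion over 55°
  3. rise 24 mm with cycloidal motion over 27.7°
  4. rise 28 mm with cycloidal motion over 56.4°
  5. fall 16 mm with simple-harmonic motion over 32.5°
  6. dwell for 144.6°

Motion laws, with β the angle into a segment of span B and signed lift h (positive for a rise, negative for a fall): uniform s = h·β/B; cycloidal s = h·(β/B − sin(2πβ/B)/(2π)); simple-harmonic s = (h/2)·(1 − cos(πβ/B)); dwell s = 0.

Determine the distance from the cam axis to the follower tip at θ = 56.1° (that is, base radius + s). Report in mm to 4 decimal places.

seg 1 [0°–43.8°] uniform, h=30: full span → s += 30 → s = 30.0000
seg 2 [43.8°–98.8°] simple-harmonic, h=-6: θ=56.1° here. β=12.3, B=55. -6/2·(1 − cos(π·0.2236)) = -0.7105 → s = 29.2895
radial distance = base radius + s = 10 + 29.2895 = 39.2895

39.2895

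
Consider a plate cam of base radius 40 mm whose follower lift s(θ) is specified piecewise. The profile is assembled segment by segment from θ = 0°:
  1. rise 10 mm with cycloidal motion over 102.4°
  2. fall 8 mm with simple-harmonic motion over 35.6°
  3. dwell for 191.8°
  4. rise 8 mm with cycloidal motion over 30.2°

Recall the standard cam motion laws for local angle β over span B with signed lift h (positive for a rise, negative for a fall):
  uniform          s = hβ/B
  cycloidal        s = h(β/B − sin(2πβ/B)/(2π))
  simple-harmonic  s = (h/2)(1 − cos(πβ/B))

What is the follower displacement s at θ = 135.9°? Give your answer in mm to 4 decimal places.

seg 1 [0°–102.4°] cycloidal, h=10: full span → s += 10 → s = 10.0000
seg 2 [102.4°–138°] simple-harmonic, h=-8: θ=135.9° here. β=33.5, B=35.6. -8/2·(1 − cos(π·0.9410)) = -7.9315 → s = 2.0685

2.0685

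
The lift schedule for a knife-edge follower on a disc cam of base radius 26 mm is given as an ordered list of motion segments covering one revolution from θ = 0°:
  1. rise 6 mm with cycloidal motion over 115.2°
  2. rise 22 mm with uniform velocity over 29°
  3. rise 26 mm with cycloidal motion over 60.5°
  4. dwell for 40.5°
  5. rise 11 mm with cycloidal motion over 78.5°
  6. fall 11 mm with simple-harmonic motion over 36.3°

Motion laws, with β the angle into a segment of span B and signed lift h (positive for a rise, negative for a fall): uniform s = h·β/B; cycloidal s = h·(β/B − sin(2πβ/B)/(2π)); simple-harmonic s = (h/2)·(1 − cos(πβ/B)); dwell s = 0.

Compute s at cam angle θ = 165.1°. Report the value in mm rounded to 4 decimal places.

seg 1 [0°–115.2°] cycloidal, h=6: full span → s += 6 → s = 6.0000
seg 2 [115.2°–144.2°] uniform, h=22: full span → s += 22 → s = 28.0000
seg 3 [144.2°–204.7°] cycloidal, h=26: θ=165.1° here. β=20.9, B=60.5. 26·(0.3455 − sin(2π·0.3455)/(2π)) = 5.5660 → s = 33.5660

33.5660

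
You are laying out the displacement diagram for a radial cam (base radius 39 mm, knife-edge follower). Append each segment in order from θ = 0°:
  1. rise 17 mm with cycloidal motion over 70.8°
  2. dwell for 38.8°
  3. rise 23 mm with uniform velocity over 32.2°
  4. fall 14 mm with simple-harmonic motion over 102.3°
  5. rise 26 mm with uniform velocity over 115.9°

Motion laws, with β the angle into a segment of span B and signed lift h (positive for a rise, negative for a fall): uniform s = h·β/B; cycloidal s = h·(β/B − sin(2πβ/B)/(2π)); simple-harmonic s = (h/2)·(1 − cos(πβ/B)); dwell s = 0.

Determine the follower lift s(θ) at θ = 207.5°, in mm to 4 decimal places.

seg 1 [0°–70.8°] cycloidal, h=17: full span → s += 17 → s = 17.0000
seg 2 [70.8°–109.6°] dwell: s stays 17.0000
seg 3 [109.6°–141.8°] uniform, h=23: full span → s += 23 → s = 40.0000
seg 4 [141.8°–244.1°] simple-harmonic, h=-14: θ=207.5° here. β=65.7, B=102.3. -14/2·(1 − cos(π·0.6422)) = -10.0247 → s = 29.9753

29.9753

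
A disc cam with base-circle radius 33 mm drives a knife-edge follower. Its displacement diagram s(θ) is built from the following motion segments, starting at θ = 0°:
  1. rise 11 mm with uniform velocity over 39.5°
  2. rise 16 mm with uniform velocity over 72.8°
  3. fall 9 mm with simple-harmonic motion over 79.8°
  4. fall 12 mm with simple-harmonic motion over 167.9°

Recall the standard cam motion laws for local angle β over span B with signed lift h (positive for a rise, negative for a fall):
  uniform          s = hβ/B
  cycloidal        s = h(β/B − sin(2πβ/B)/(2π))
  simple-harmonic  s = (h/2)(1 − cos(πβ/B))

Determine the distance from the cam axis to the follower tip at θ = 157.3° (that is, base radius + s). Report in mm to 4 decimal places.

seg 1 [0°–39.5°] uniform, h=11: full span → s += 11 → s = 11.0000
seg 2 [39.5°–112.3°] uniform, h=16: full span → s += 16 → s = 27.0000
seg 3 [112.3°–192.1°] simple-harmonic, h=-9: θ=157.3° here. β=45, B=79.8. -9/2·(1 − cos(π·0.5639)) = -5.3974 → s = 21.6026
radial distance = base radius + s = 33 + 21.6026 = 54.6026

54.6026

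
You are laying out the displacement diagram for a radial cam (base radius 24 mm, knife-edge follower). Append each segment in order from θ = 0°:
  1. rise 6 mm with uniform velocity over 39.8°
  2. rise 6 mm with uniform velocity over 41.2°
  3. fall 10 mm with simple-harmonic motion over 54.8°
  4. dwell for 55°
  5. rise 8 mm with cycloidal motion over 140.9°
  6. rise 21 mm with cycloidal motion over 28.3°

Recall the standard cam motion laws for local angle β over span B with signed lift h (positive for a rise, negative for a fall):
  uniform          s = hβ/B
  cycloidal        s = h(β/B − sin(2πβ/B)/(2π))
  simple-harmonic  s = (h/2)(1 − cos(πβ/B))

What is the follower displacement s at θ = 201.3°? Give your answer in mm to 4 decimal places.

seg 1 [0°–39.8°] uniform, h=6: full span → s += 6 → s = 6.0000
seg 2 [39.8°–81°] uniform, h=6: full span → s += 6 → s = 12.0000
seg 3 [81°–135.8°] simple-harmonic, h=-10: full span → s += -10 → s = 2.0000
seg 4 [135.8°–190.8°] dwell: s stays 2.0000
seg 5 [190.8°–331.7°] cycloidal, h=8: θ=201.3° here. β=10.5, B=140.9. 8·(0.0745 − sin(2π·0.0745)/(2π)) = 0.0215 → s = 2.0215

2.0215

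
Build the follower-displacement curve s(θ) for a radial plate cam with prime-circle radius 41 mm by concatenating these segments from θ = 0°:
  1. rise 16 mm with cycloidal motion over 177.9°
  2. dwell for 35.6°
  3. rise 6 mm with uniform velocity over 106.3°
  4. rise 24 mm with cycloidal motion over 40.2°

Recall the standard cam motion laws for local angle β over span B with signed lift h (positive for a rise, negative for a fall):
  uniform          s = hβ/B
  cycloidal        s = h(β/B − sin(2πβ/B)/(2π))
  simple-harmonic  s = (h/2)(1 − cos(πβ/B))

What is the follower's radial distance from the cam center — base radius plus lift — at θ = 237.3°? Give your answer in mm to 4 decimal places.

seg 1 [0°–177.9°] cycloidal, h=16: full span → s += 16 → s = 16.0000
seg 2 [177.9°–213.5°] dwell: s stays 16.0000
seg 3 [213.5°–319.8°] uniform, h=6: θ=237.3° here. β=23.8, B=106.3. 6·23.8/106.3 = 1.3434 → s = 17.3434
radial distance = base radius + s = 41 + 17.3434 = 58.3434

58.3434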